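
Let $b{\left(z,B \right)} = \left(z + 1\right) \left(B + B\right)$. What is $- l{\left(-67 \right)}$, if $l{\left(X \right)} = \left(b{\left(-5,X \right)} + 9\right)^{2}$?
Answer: $-297025$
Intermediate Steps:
$b{\left(z,B \right)} = 2 B \left(1 + z\right)$ ($b{\left(z,B \right)} = \left(1 + z\right) 2 B = 2 B \left(1 + z\right)$)
$l{\left(X \right)} = \left(9 - 8 X\right)^{2}$ ($l{\left(X \right)} = \left(2 X \left(1 - 5\right) + 9\right)^{2} = \left(2 X \left(-4\right) + 9\right)^{2} = \left(- 8 X + 9\right)^{2} = \left(9 - 8 X\right)^{2}$)
$- l{\left(-67 \right)} = - \left(9 - -536\right)^{2} = - \left(9 + 536\right)^{2} = - 545^{2} = \left(-1\right) 297025 = -297025$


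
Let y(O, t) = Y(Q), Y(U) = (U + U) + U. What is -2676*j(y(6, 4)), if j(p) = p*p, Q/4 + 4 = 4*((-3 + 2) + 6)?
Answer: -98648064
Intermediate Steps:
Q = 64 (Q = -16 + 4*(4*((-3 + 2) + 6)) = -16 + 4*(4*(-1 + 6)) = -16 + 4*(4*5) = -16 + 4*20 = -16 + 80 = 64)
Y(U) = 3*U (Y(U) = 2*U + U = 3*U)
y(O, t) = 192 (y(O, t) = 3*64 = 192)
j(p) = p²
-2676*j(y(6, 4)) = -2676*192² = -2676*36864 = -98648064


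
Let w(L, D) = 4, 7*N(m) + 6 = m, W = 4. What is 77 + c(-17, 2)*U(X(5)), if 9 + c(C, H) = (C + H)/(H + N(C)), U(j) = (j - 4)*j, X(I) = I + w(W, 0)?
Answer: 197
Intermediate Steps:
N(m) = -6/7 + m/7
X(I) = 4 + I (X(I) = I + 4 = 4 + I)
U(j) = j*(-4 + j) (U(j) = (-4 + j)*j = j*(-4 + j))
c(C, H) = -9 + (C + H)/(-6/7 + H + C/7) (c(C, H) = -9 + (C + H)/(H + (-6/7 + C/7)) = -9 + (C + H)/(-6/7 + H + C/7))
77 + c(-17, 2)*U(X(5)) = 77 + (2*(27 - 1*(-17) - 28*2)/(-6 - 17 + 7*2))*((4 + 5)*(-4 + (4 + 5))) = 77 + (2*(27 + 17 - 56)/(-6 - 17 + 14))*(9*(-4 + 9)) = 77 + (2*(-12)/(-9))*(9*5) = 77 + (2*(-1/9)*(-12))*45 = 77 + (8/3)*45 = 77 + 120 = 197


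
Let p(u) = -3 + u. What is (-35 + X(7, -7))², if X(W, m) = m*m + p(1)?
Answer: 144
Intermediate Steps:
X(W, m) = -2 + m² (X(W, m) = m*m + (-3 + 1) = m² - 2 = -2 + m²)
(-35 + X(7, -7))² = (-35 + (-2 + (-7)²))² = (-35 + (-2 + 49))² = (-35 + 47)² = 12² = 144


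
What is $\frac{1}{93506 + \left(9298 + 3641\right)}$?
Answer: $\frac{1}{106445} \approx 9.3945 \cdot 10^{-6}$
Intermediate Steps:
$\frac{1}{93506 + \left(9298 + 3641\right)} = \frac{1}{93506 + 12939} = \frac{1}{106445}$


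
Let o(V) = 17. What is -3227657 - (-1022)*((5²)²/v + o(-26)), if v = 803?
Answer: -35304363/11 ≈ -3.2095e+6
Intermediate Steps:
-3227657 - (-1022)*((5²)²/v + o(-26)) = -3227657 - (-1022)*((5²)²/803 + 17) = -3227657 - (-1022)*(25²*(1/803) + 17) = -3227657 - (-1022)*(625*(1/803) + 17) = -3227657 - (-1022)*(625/803 + 17) = -3227657 - (-1022)*14276/803 = -3227657 - 1*(-199864/11) = -3227657 + 199864/11 = -35304363/11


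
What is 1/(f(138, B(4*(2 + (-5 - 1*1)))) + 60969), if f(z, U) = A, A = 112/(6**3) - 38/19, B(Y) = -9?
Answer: 27/1646123 ≈ 1.6402e-5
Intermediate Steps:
A = -40/27 (A = 112/216 - 38*1/19 = 112*(1/216) - 2 = 14/27 - 2 = -40/27 ≈ -1.4815)
f(z, U) = -40/27
1/(f(138, B(4*(2 + (-5 - 1*1)))) + 60969) = 1/(-40/27 + 60969) = 1/(1646123/27) = 27/1646123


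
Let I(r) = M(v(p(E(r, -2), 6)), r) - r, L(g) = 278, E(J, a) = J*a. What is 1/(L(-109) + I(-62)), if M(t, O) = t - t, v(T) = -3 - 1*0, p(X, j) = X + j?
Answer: 1/340 ≈ 0.0029412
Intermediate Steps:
v(T) = -3 (v(T) = -3 + 0 = -3)
M(t, O) = 0
I(r) = -r (I(r) = 0 - r = -r)
1/(L(-109) + I(-62)) = 1/(278 - 1*(-62)) = 1/(278 + 62) = 1/340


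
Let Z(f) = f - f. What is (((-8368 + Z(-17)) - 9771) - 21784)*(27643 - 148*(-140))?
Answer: -1930796049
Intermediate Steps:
Z(f) = 0
(((-8368 + Z(-17)) - 9771) - 21784)*(27643 - 148*(-140)) = (((-8368 + 0) - 9771) - 21784)*(27643 - 148*(-140)) = ((-8368 - 9771) - 21784)*(27643 + 20720) = (-18139 - 21784)*48363 = -39923*48363 = -1930796049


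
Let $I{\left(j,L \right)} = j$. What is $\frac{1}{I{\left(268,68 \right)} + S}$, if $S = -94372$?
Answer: $- \frac{1}{94104} \approx -1.0627 \cdot 10^{-5}$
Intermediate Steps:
$\frac{1}{I{\left(268,68 \right)} + S} = \frac{1}{268 - 94372} = \frac{1}{-94104} = - \frac{1}{94104}$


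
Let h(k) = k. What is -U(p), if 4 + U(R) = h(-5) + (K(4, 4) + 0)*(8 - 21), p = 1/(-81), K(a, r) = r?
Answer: 61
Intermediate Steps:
p = -1/81 ≈ -0.012346
U(R) = -61 (U(R) = -4 + (-5 + (4 + 0)*(8 - 21)) = -4 + (-5 + 4*(-13)) = -4 + (-5 - 52) = -4 - 57 = -61)
-U(p) = -1*(-61) = 61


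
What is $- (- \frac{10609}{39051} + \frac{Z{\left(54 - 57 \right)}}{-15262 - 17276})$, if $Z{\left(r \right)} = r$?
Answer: $\frac{115026163}{423547146} \approx 0.27158$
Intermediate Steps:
$- (- \frac{10609}{39051} + \frac{Z{\left(54 - 57 \right)}}{-15262 - 17276}) = - (- \frac{10609}{39051} + \frac{54 - 57}{-15262 - 17276}) = - (\left(-10609\right) \frac{1}{39051} - \frac{3}{-15262 - 17276}) = - (- \frac{10609}{39051} - \frac{3}{-32538}) = - (- \frac{10609}{39051} - - \frac{1}{10846}) = - (- \frac{10609}{39051} + \frac{1}{10846}) = \left(-1\right) \left(- \frac{115026163}{423547146}\right) = \frac{115026163}{423547146}$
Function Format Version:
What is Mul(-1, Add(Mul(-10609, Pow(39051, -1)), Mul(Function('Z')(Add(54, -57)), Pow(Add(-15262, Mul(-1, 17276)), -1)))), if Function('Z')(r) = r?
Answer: Rational(115026163, 423547146) ≈ 0.27158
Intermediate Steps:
Mul(-1, Add(Mul(-10609, Pow(39051, -1)), Mul(Function('Z')(Add(54, -57)), Pow(Add(-15262, Mul(-1, 17276)), -1)))) = Mul(-1, Add(Mul(-10609, Pow(39051, -1)), Mul(Add(54, -57), Pow(Add(-15262, Mul(-1, 17276)), -1)))) = Mul(-1, Add(Mul(-10609, Rational(1, 39051)), Mul(-3, Pow(Add(-15262, -17276), -1)))) = Mul(-1, Add(Rational(-10609, 39051), Mul(-3, Pow(-32538, -1)))) = Mul(-1, Add(Rational(-10609, 39051), Mul(-3, Rational(-1, 32538)))) = Mul(-1, Add(Rational(-10609, 39051), Rational(1, 10846))) = Mul(-1, Rational(-115026163, 423547146)) = Rational(115026163, 423547146)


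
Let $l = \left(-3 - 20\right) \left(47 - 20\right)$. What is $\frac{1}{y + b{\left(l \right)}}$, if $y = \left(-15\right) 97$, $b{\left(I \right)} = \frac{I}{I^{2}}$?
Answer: $- \frac{621}{903556} \approx -0.00068728$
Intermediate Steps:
$l = -621$ ($l = \left(-23\right) 27 = -621$)
$b{\left(I \right)} = \frac{1}{I}$ ($b{\left(I \right)} = \frac{I}{I^{2}} = \frac{1}{I}$)
$y = -1455$
$\frac{1}{y + b{\left(l \right)}} = \frac{1}{-1455 + \frac{1}{-621}} = \frac{1}{-1455 - \frac{1}{621}} = \frac{1}{- \frac{903556}{621}} = - \frac{621}{903556}$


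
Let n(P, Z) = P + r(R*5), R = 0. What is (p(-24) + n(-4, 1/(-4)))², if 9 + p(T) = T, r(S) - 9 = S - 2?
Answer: 900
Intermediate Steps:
r(S) = 7 + S (r(S) = 9 + (S - 2) = 9 + (-2 + S) = 7 + S)
p(T) = -9 + T
n(P, Z) = 7 + P (n(P, Z) = P + (7 + 0*5) = P + (7 + 0) = P + 7 = 7 + P)
(p(-24) + n(-4, 1/(-4)))² = ((-9 - 24) + (7 - 4))² = (-33 + 3)² = (-30)² = 900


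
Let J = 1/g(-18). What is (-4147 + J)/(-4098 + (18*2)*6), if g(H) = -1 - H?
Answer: 35249/32997 ≈ 1.0682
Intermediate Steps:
J = 1/17 (J = 1/(-1 - 1*(-18)) = 1/(-1 + 18) = 1/17 ≈ 0.058824)
(-4147 + J)/(-4098 + (18*2)*6) = (-4147 + 1/17)/(-4098 + (18*2)*6) = -70498/(17*(-4098 + 36*6)) = -70498/(17*(-4098 + 216)) = -70498/17/(-3882) = -70498/17*(-1/3882) = 35249/32997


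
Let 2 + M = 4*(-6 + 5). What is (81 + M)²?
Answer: 5625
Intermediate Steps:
M = -6 (M = -2 + 4*(-6 + 5) = -2 + 4*(-1) = -2 - 4 = -6)
(81 + M)² = (81 - 6)² = 75² = 5625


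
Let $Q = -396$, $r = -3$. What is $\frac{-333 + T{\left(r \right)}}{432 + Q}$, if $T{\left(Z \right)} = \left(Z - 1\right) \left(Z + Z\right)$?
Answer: $- \frac{103}{12} \approx -8.5833$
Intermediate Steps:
$T{\left(Z \right)} = 2 Z \left(-1 + Z\right)$ ($T{\left(Z \right)} = \left(-1 + Z\right) 2 Z = 2 Z \left(-1 + Z\right)$)
$\frac{-333 + T{\left(r \right)}}{432 + Q} = \frac{-333 + 2 \left(-3\right) \left(-1 - 3\right)}{432 - 396} = \frac{-333 + 2 \left(-3\right) \left(-4\right)}{36} = \left(-333 + 24\right) \frac{1}{36} = \left(-309\right) \frac{1}{36} = - \frac{103}{12}$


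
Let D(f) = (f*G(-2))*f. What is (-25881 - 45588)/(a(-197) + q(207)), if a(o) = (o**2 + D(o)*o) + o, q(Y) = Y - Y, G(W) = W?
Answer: -2647/567754 ≈ -0.0046622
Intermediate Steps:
q(Y) = 0
D(f) = -2*f**2 (D(f) = (f*(-2))*f = (-2*f)*f = -2*f**2)
a(o) = o + o**2 - 2*o**3 (a(o) = (o**2 + (-2*o**2)*o) + o = (o**2 - 2*o**3) + o = o + o**2 - 2*o**3)
(-25881 - 45588)/(a(-197) + q(207)) = (-25881 - 45588)/(-197*(1 - 197 - 2*(-197)**2) + 0) = -71469/(-197*(1 - 197 - 2*38809) + 0) = -71469/(-197*(1 - 197 - 77618) + 0) = -71469/(-197*(-77814) + 0) = -71469/(15329358 + 0) = -71469/15329358 = -71469*1/15329358 = -2647/567754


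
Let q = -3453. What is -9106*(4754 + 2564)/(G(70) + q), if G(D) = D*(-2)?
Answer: 66637708/3593 ≈ 18547.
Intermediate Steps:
G(D) = -2*D
-9106*(4754 + 2564)/(G(70) + q) = -9106*(4754 + 2564)/(-2*70 - 3453) = -9106*7318/(-140 - 3453) = -9106/((-3593*1/7318)) = -9106/(-3593/7318) = -9106*(-7318/3593) = 66637708/3593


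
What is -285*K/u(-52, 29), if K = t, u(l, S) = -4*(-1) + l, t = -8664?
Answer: -102885/2 ≈ -51443.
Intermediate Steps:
u(l, S) = 4 + l
K = -8664
-285*K/u(-52, 29) = -(-2469240)/(4 - 52) = -(-2469240)/(-48) = -(-2469240)*(-1)/48 = -285*361/2 = -102885/2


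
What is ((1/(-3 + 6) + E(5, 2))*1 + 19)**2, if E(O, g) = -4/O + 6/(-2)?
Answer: 54289/225 ≈ 241.28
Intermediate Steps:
E(O, g) = -3 - 4/O (E(O, g) = -4/O + 6*(-1/2) = -4/O - 3 = -3 - 4/O)
((1/(-3 + 6) + E(5, 2))*1 + 19)**2 = ((1/(-3 + 6) + (-3 - 4/5))*1 + 19)**2 = ((1/3 + (-3 - 4*1/5))*1 + 19)**2 = ((1/3 + (-3 - 4/5))*1 + 19)**2 = ((1/3 - 19/5)*1 + 19)**2 = (-52/15*1 + 19)**2 = (-52/15 + 19)**2 = (233/15)**2 = 54289/225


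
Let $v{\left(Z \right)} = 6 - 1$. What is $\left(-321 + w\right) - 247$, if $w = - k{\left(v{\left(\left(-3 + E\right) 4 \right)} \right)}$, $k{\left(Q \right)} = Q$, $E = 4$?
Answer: $-573$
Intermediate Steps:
$v{\left(Z \right)} = 5$
$w = -5$ ($w = \left(-1\right) 5 = -5$)
$\left(-321 + w\right) - 247 = \left(-321 - 5\right) - 247 = -326 - 247 = -573$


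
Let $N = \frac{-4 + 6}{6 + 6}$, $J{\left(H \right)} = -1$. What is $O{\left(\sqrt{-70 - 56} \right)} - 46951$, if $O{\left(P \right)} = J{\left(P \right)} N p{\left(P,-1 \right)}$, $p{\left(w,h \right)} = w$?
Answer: $-46951 - \frac{i \sqrt{14}}{2} \approx -46951.0 - 1.8708 i$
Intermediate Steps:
$N = \frac{1}{6}$ ($N = \frac{2}{12} = 2 \cdot \frac{1}{12} = \frac{1}{6} \approx 0.16667$)
$O{\left(P \right)} = - \frac{P}{6}$ ($O{\left(P \right)} = \left(-1\right) \frac{1}{6} P = - \frac{P}{6}$)
$O{\left(\sqrt{-70 - 56} \right)} - 46951 = - \frac{\sqrt{-70 - 56}}{6} - 46951 = - \frac{\sqrt{-126}}{6} - 46951 = - \frac{3 i \sqrt{14}}{6} - 46951 = - \frac{i \sqrt{14}}{2} - 46951 = -46951 - \frac{i \sqrt{14}}{2}$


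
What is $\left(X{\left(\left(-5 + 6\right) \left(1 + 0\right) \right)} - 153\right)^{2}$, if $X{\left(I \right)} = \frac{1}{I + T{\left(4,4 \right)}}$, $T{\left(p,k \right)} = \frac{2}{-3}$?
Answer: $22500$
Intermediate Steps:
$T{\left(p,k \right)} = - \frac{2}{3}$ ($T{\left(p,k \right)} = 2 \left(- \frac{1}{3}\right) = - \frac{2}{3}$)
$X{\left(I \right)} = \frac{1}{- \frac{2}{3} + I}$ ($X{\left(I \right)} = \frac{1}{I - \frac{2}{3}} = \frac{1}{- \frac{2}{3} + I}$)
$\left(X{\left(\left(-5 + 6\right) \left(1 + 0\right) \right)} - 153\right)^{2} = \left(\frac{3}{-2 + 3 \left(-5 + 6\right) \left(1 + 0\right)} - 153\right)^{2} = \left(\frac{3}{-2 + 3 \cdot 1 \cdot 1} - 153\right)^{2} = \left(\frac{3}{-2 + 3 \cdot 1} - 153\right)^{2} = \left(\frac{3}{-2 + 3} - 153\right)^{2} = \left(\frac{3}{1} - 153\right)^{2} = \left(3 \cdot 1 - 153\right)^{2} = \left(3 - 153\right)^{2} = \left(-150\right)^{2} = 22500$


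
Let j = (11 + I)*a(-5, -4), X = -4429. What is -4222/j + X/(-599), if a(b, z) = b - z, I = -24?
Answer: -2471401/7787 ≈ -317.38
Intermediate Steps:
j = 13 (j = (11 - 24)*(-5 - 1*(-4)) = -13*(-5 + 4) = -13*(-1) = 13)
-4222/j + X/(-599) = -4222/13 - 4429/(-599) = -4222*1/13 - 4429*(-1/599) = -4222/13 + 4429/599 = -2471401/7787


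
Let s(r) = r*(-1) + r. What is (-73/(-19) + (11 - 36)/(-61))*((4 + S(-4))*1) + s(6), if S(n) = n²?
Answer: 98560/1159 ≈ 85.039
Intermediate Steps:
s(r) = 0 (s(r) = -r + r = 0)
(-73/(-19) + (11 - 36)/(-61))*((4 + S(-4))*1) + s(6) = (-73/(-19) + (11 - 36)/(-61))*((4 + (-4)²)*1) + 0 = (-73*(-1/19) - 25*(-1/61))*((4 + 16)*1) + 0 = (73/19 + 25/61)*(20*1) + 0 = (4928/1159)*20 + 0 = 98560/1159 + 0 = 98560/1159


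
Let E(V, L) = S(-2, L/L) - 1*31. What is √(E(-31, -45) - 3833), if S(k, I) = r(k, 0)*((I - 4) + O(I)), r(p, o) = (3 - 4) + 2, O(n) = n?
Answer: I*√3866 ≈ 62.177*I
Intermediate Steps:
r(p, o) = 1 (r(p, o) = -1 + 2 = 1)
S(k, I) = -4 + 2*I (S(k, I) = 1*((I - 4) + I) = 1*((-4 + I) + I) = 1*(-4 + 2*I) = -4 + 2*I)
E(V, L) = -33 (E(V, L) = (-4 + 2*(L/L)) - 1*31 = (-4 + 2*1) - 31 = (-4 + 2) - 31 = -2 - 31 = -33)
√(E(-31, -45) - 3833) = √(-33 - 3833) = √(-3866) = I*√3866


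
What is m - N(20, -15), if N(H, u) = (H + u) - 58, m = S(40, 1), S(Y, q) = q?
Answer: 54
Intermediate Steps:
m = 1
N(H, u) = -58 + H + u
m - N(20, -15) = 1 - (-58 + 20 - 15) = 1 - 1*(-53) = 1 + 53 = 54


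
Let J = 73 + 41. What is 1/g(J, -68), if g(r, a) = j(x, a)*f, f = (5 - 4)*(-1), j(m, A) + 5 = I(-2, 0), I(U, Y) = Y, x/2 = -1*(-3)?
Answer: 1/5 ≈ 0.20000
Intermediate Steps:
J = 114
x = 6 (x = 2*(-1*(-3)) = 2*3 = 6)
j(m, A) = -5 (j(m, A) = -5 + 0 = -5)
f = -1 (f = 1*(-1) = -1)
g(r, a) = 5 (g(r, a) = -5*(-1) = 5)
1/g(J, -68) = 1/5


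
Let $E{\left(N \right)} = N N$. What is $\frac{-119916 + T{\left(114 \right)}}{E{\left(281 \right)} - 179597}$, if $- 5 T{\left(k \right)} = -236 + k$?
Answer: $\frac{299729}{251590} \approx 1.1913$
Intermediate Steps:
$E{\left(N \right)} = N^{2}$
$T{\left(k \right)} = \frac{236}{5} - \frac{k}{5}$ ($T{\left(k \right)} = - \frac{-236 + k}{5} = \frac{236}{5} - \frac{k}{5}$)
$\frac{-119916 + T{\left(114 \right)}}{E{\left(281 \right)} - 179597} = \frac{-119916 + \left(\frac{236}{5} - \frac{114}{5}\right)}{281^{2} - 179597} = \frac{-119916 + \left(\frac{236}{5} - \frac{114}{5}\right)}{78961 - 179597} = \frac{-119916 + \frac{122}{5}}{-100636} = \left(- \frac{599458}{5}\right) \left(- \frac{1}{100636}\right) = \frac{299729}{251590}$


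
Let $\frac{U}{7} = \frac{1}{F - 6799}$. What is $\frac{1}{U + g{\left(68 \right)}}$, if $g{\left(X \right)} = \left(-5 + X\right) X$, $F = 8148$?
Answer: $\frac{1349}{5779123} \approx 0.00023343$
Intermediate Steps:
$g{\left(X \right)} = X \left(-5 + X\right)$
$U = \frac{7}{1349}$ ($U = \frac{7}{8148 - 6799} = \frac{7}{1349} \approx 0.005189$)
$\frac{1}{U + g{\left(68 \right)}} = \frac{1}{\frac{7}{1349} + 68 \left(-5 + 68\right)} = \frac{1}{\frac{7}{1349} + 68 \cdot 63} = \frac{1}{\frac{7}{1349} + 4284} = \frac{1}{\frac{5779123}{1349}} = \frac{1349}{5779123}$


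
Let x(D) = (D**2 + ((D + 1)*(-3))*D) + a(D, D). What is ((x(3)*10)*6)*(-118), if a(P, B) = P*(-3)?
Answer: 254880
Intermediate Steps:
a(P, B) = -3*P
x(D) = D**2 - 3*D + D*(-3 - 3*D) (x(D) = (D**2 + ((D + 1)*(-3))*D) - 3*D = (D**2 + ((1 + D)*(-3))*D) - 3*D = (D**2 + (-3 - 3*D)*D) - 3*D = (D**2 + D*(-3 - 3*D)) - 3*D = D**2 - 3*D + D*(-3 - 3*D))
((x(3)*10)*6)*(-118) = (((2*3*(-3 - 1*3))*10)*6)*(-118) = (((2*3*(-3 - 3))*10)*6)*(-118) = (((2*3*(-6))*10)*6)*(-118) = (-36*10*6)*(-118) = -360*6*(-118) = -2160*(-118) = 254880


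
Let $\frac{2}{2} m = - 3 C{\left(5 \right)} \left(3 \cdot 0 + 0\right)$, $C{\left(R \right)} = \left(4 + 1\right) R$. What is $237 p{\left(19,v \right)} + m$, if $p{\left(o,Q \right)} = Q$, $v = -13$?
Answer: $-3081$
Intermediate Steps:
$C{\left(R \right)} = 5 R$
$m = 0$ ($m = - 3 \cdot 5 \cdot 5 \left(3 \cdot 0 + 0\right) = \left(-3\right) 25 \left(0 + 0\right) = \left(-75\right) 0 = 0$)
$237 p{\left(19,v \right)} + m = 237 \left(-13\right) + 0 = -3081 + 0 = -3081$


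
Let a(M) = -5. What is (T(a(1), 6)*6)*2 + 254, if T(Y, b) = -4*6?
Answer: -34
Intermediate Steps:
T(Y, b) = -24
(T(a(1), 6)*6)*2 + 254 = -24*6*2 + 254 = -144*2 + 254 = -288 + 254 = -34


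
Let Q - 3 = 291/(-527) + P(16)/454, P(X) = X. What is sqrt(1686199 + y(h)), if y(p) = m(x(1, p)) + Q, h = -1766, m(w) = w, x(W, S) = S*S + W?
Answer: sqrt(68764230012024730)/119629 ≈ 2192.0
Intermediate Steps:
x(W, S) = W + S**2 (x(W, S) = S**2 + W = W + S**2)
Q = 297046/119629 (Q = 3 + (291/(-527) + 16/454) = 3 + (291*(-1/527) + 16*(1/454)) = 3 + (-291/527 + 8/227) = 3 - 61841/119629 = 297046/119629 ≈ 2.4831)
y(p) = 416675/119629 + p**2 (y(p) = (1 + p**2) + 297046/119629 = 416675/119629 + p**2)
sqrt(1686199 + y(h)) = sqrt(1686199 + (416675/119629 + (-1766)**2)) = sqrt(1686199 + (416675/119629 + 3118756)) = sqrt(1686199 + 373094078199/119629) = sqrt(574812378370/119629) = sqrt(68764230012024730)/119629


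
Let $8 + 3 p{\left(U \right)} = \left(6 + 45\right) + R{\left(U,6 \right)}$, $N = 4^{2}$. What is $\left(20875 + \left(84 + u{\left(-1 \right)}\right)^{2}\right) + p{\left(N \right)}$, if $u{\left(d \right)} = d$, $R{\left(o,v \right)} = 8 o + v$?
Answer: $27823$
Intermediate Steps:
$R{\left(o,v \right)} = v + 8 o$
$N = 16$
$p{\left(U \right)} = \frac{49}{3} + \frac{8 U}{3}$ ($p{\left(U \right)} = - \frac{8}{3} + \frac{\left(6 + 45\right) + \left(6 + 8 U\right)}{3} = - \frac{8}{3} + \frac{51 + \left(6 + 8 U\right)}{3} = - \frac{8}{3} + \frac{57 + 8 U}{3} = - \frac{8}{3} + \left(19 + \frac{8 U}{3}\right) = \frac{49}{3} + \frac{8 U}{3}$)
$\left(20875 + \left(84 + u{\left(-1 \right)}\right)^{2}\right) + p{\left(N \right)} = \left(20875 + \left(84 - 1\right)^{2}\right) + \left(\frac{49}{3} + \frac{8}{3} \cdot 16\right) = \left(20875 + 83^{2}\right) + \left(\frac{49}{3} + \frac{128}{3}\right) = \left(20875 + 6889\right) + 59 = 27764 + 59 = 27823$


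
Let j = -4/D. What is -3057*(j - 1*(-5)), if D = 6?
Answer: -13247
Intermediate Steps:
j = -⅔ (j = -4/6 = -4*⅙ = -⅔ ≈ -0.66667)
-3057*(j - 1*(-5)) = -3057*(-⅔ - 1*(-5)) = -3057*(-⅔ + 5) = -3057*13/3 = -13247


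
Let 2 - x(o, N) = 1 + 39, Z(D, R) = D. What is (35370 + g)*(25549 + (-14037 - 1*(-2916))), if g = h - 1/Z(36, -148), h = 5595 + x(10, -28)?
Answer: 5314449197/9 ≈ 5.9049e+8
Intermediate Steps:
x(o, N) = -38 (x(o, N) = 2 - (1 + 39) = 2 - 1*40 = 2 - 40 = -38)
h = 5557 (h = 5595 - 38 = 5557)
g = 200051/36 (g = 5557 - 1/36 = 200051/36 ≈ 5557.0)
(35370 + g)*(25549 + (-14037 - 1*(-2916))) = (35370 + 200051/36)*(25549 + (-14037 - 1*(-2916))) = 1473371*(25549 + (-14037 + 2916))/36 = 1473371*(25549 - 11121)/36 = (1473371/36)*14428 = 5314449197/9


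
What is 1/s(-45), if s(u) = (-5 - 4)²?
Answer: 1/81 ≈ 0.012346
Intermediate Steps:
s(u) = 81 (s(u) = (-9)² = 81)
1/s(-45) = 1/81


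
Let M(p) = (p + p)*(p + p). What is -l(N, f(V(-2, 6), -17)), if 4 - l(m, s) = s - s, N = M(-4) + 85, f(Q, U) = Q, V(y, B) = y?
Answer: -4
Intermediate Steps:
M(p) = 4*p² (M(p) = (2*p)*(2*p) = 4*p²)
N = 149 (N = 4*(-4)² + 85 = 4*16 + 85 = 64 + 85 = 149)
l(m, s) = 4 (l(m, s) = 4 - (s - s) = 4 - 1*0 = 4 + 0 = 4)
-l(N, f(V(-2, 6), -17)) = -1*4 = -4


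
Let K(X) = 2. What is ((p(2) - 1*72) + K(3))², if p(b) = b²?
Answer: 4356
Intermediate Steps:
((p(2) - 1*72) + K(3))² = ((2² - 1*72) + 2)² = ((4 - 72) + 2)² = (-68 + 2)² = (-66)² = 4356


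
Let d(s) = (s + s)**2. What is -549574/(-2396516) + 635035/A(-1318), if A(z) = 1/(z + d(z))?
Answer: 5286356234018572127/1198258 ≈ 4.4117e+12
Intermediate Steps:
d(s) = 4*s**2 (d(s) = (2*s)**2 = 4*s**2)
A(z) = 1/(z + 4*z**2)
-549574/(-2396516) + 635035/A(-1318) = -549574/(-2396516) + 635035/((1/((-1318)*(1 + 4*(-1318))))) = -549574*(-1/2396516) + 635035/((-1/(1318*(1 - 5272)))) = 274787/1198258 + 635035/((-1/1318/(-5271))) = 274787/1198258 + 635035/((-1/1318*(-1/5271))) = 274787/1198258 + 635035/(1/6947178) = 274787/1198258 + 635035*6947178 = 274787/1198258 + 4411701181230 = 5286356234018572127/1198258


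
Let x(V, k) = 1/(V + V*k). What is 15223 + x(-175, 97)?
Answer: 261074449/17150 ≈ 15223.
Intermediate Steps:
15223 + x(-175, 97) = 15223 + 1/((-175)*(1 + 97)) = 15223 - 1/175/98 = 15223 - 1/175*1/98 = 15223 - 1/17150 = 261074449/17150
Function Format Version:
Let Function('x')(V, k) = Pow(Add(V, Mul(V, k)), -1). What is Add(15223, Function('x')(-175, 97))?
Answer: Rational(261074449, 17150) ≈ 15223.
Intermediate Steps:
Add(15223, Function('x')(-175, 97)) = Add(15223, Mul(Pow(-175, -1), Pow(Add(1, 97), -1))) = Add(15223, Mul(Rational(-1, 175), Pow(98, -1))) = Add(15223, Mul(Rational(-1, 175), Rational(1, 98))) = Add(15223, Rational(-1, 17150)) = Rational(261074449, 17150)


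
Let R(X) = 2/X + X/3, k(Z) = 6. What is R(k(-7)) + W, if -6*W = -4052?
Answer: 2033/3 ≈ 677.67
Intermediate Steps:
R(X) = 2/X + X/3 (R(X) = 2/X + X*(⅓) = 2/X + X/3)
W = 2026/3 (W = -⅙*(-4052) = 2026/3 ≈ 675.33)
R(k(-7)) + W = (2/6 + (⅓)*6) + 2026/3 = (2*(⅙) + 2) + 2026/3 = (⅓ + 2) + 2026/3 = 7/3 + 2026/3 = 2033/3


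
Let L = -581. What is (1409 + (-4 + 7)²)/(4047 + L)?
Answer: 709/1733 ≈ 0.40912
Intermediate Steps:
(1409 + (-4 + 7)²)/(4047 + L) = (1409 + (-4 + 7)²)/(4047 - 581) = (1409 + 3²)/3466 = (1409 + 9)*(1/3466) = 1418*(1/3466) = 709/1733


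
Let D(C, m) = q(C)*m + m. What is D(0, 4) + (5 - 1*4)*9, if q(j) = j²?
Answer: 13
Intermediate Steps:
D(C, m) = m + m*C² (D(C, m) = C²*m + m = m*C² + m = m + m*C²)
D(0, 4) + (5 - 1*4)*9 = 4*(1 + 0²) + (5 - 1*4)*9 = 4*(1 + 0) + (5 - 4)*9 = 4*1 + 1*9 = 4 + 9 = 13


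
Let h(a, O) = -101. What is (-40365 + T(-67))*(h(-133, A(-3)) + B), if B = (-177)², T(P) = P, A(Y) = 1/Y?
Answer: -1262610496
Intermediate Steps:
B = 31329
(-40365 + T(-67))*(h(-133, A(-3)) + B) = (-40365 - 67)*(-101 + 31329) = -40432*31228 = -1262610496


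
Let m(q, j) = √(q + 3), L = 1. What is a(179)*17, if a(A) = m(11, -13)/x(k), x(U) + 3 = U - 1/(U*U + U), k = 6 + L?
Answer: 952*√14/223 ≈ 15.973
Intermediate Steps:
m(q, j) = √(3 + q)
k = 7 (k = 6 + 1 = 7)
x(U) = -3 + U - 1/(U + U²) (x(U) = -3 + (U - 1/(U*U + U)) = -3 + (U - 1/(U² + U)) = -3 + (U - 1/(U + U²)) = -3 + U - 1/(U + U²))
a(A) = 56*√14/223 (a(A) = √(3 + 11)/(((-1 + 7³ - 3*7 - 2*7²)/(7*(1 + 7)))) = √14/(((⅐)*(-1 + 343 - 21 - 2*49)/8)) = √14/(((⅐)*(⅛)*(-1 + 343 - 21 - 98))) = √14/(((⅐)*(⅛)*223)) = √14/(223/56) = √14*(56/223) = 56*√14/223)
a(179)*17 = (56*√14/223)*17 = 952*√14/223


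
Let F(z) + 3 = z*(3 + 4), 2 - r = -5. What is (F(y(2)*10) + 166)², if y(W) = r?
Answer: 426409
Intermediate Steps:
r = 7 (r = 2 - 1*(-5) = 2 + 5 = 7)
y(W) = 7
F(z) = -3 + 7*z (F(z) = -3 + z*(3 + 4) = -3 + z*7 = -3 + 7*z)
(F(y(2)*10) + 166)² = ((-3 + 7*(7*10)) + 166)² = ((-3 + 7*70) + 166)² = ((-3 + 490) + 166)² = (487 + 166)² = 653² = 426409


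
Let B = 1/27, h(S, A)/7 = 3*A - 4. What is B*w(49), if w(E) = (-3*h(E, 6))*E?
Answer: -4802/9 ≈ -533.56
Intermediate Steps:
h(S, A) = -28 + 21*A (h(S, A) = 7*(3*A - 4) = 7*(-4 + 3*A) = -28 + 21*A)
B = 1/27 ≈ 0.037037
w(E) = -294*E (w(E) = (-3*(-28 + 21*6))*E = (-3*(-28 + 126))*E = (-3*98)*E = -294*E)
B*w(49) = (-294*49)/27 = (1/27)*(-14406) = -4802/9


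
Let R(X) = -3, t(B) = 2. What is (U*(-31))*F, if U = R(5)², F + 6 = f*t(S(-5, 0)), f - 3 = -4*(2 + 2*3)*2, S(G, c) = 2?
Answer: 35712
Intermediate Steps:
f = -61 (f = 3 - 4*(2 + 2*3)*2 = 3 - 4*(2 + 6)*2 = 3 - 32*2 = 3 - 4*16 = 3 - 64 = -61)
F = -128 (F = -6 - 61*2 = -6 - 122 = -128)
U = 9 (U = (-3)² = 9)
(U*(-31))*F = (9*(-31))*(-128) = -279*(-128) = 35712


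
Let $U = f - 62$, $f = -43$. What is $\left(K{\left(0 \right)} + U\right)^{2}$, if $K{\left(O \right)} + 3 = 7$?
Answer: $10201$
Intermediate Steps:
$K{\left(O \right)} = 4$ ($K{\left(O \right)} = -3 + 7 = 4$)
$U = -105$ ($U = -43 - 62 = -105$)
$\left(K{\left(0 \right)} + U\right)^{2} = \left(4 - 105\right)^{2} = \left(-101\right)^{2} = 10201$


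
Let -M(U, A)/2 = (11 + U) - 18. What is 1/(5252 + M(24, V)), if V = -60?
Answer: 1/5218 ≈ 0.00019164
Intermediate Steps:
M(U, A) = 14 - 2*U (M(U, A) = -2*((11 + U) - 18) = -2*(-7 + U) = 14 - 2*U)
1/(5252 + M(24, V)) = 1/(5252 + (14 - 2*24)) = 1/(5252 + (14 - 48)) = 1/(5252 - 34) = 1/5218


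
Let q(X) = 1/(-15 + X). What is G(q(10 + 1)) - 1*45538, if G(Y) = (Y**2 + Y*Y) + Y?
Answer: -364305/8 ≈ -45538.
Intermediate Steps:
G(Y) = Y + 2*Y**2 (G(Y) = (Y**2 + Y**2) + Y = 2*Y**2 + Y = Y + 2*Y**2)
G(q(10 + 1)) - 1*45538 = (1 + 2/(-15 + (10 + 1)))/(-15 + (10 + 1)) - 1*45538 = (1 + 2/(-15 + 11))/(-15 + 11) - 45538 = (1 + 2/(-4))/(-4) - 45538 = -(1 + 2*(-1/4))/4 - 45538 = -(1 - 1/2)/4 - 45538 = -1/4*1/2 - 45538 = -1/8 - 45538 = -364305/8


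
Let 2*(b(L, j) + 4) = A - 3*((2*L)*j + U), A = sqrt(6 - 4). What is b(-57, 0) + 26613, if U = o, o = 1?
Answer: 53215/2 + sqrt(2)/2 ≈ 26608.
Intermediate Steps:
U = 1
A = sqrt(2) ≈ 1.4142
b(L, j) = -11/2 + sqrt(2)/2 - 3*L*j (b(L, j) = -4 + (sqrt(2) - 3*((2*L)*j + 1))/2 = -4 + (sqrt(2) - 3*(2*L*j + 1))/2 = -4 + (sqrt(2) - 3*(1 + 2*L*j))/2 = -4 + (sqrt(2) + (-3 - 6*L*j))/2 = -4 + (-3 + sqrt(2) - 6*L*j)/2 = -4 + (-3/2 + sqrt(2)/2 - 3*L*j) = -11/2 + sqrt(2)/2 - 3*L*j)
b(-57, 0) + 26613 = (-11/2 + sqrt(2)/2 - 3*(-57)*0) + 26613 = (-11/2 + sqrt(2)/2 + 0) + 26613 = (-11/2 + sqrt(2)/2) + 26613 = 53215/2 + sqrt(2)/2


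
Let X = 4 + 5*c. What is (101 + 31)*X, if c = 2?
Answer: 1848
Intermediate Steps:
X = 14 (X = 4 + 5*2 = 4 + 10 = 14)
(101 + 31)*X = (101 + 31)*14 = 132*14 = 1848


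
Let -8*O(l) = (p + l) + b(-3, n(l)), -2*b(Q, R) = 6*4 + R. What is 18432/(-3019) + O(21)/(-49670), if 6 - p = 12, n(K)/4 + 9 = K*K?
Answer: -7326738879/1199629840 ≈ -6.1075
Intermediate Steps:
n(K) = -36 + 4*K² (n(K) = -36 + 4*(K*K) = -36 + 4*K²)
p = -6 (p = 6 - 1*12 = 6 - 12 = -6)
b(Q, R) = -12 - R/2 (b(Q, R) = -(6*4 + R)/2 = -(24 + R)/2 = -12 - R/2)
O(l) = -l/8 + l²/4 (O(l) = -((-6 + l) + (-12 - (-36 + 4*l²)/2))/8 = -((-6 + l) + (-12 + (18 - 2*l²)))/8 = -((-6 + l) + (6 - 2*l²))/8 = -(l - 2*l²)/8 = -l/8 + l²/4)
18432/(-3019) + O(21)/(-49670) = 18432/(-3019) + ((⅛)*21*(-1 + 2*21))/(-49670) = 18432*(-1/3019) + ((⅛)*21*(-1 + 42))*(-1/49670) = -18432/3019 + ((⅛)*21*41)*(-1/49670) = -18432/3019 + (861/8)*(-1/49670) = -18432/3019 - 861/397360 = -7326738879/1199629840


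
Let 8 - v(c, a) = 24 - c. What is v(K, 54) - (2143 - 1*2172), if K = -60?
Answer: -47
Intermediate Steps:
v(c, a) = -16 + c (v(c, a) = 8 - (24 - c) = 8 + (-24 + c) = -16 + c)
v(K, 54) - (2143 - 1*2172) = (-16 - 60) - (2143 - 1*2172) = -76 - (2143 - 2172) = -76 - 1*(-29) = -76 + 29 = -47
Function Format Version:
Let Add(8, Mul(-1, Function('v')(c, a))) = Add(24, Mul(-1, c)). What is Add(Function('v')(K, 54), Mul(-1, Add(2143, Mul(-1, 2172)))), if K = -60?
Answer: -47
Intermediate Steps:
Function('v')(c, a) = Add(-16, c) (Function('v')(c, a) = Add(8, Mul(-1, Add(24, Mul(-1, c)))) = Add(8, Add(-24, c)) = Add(-16, c))
Add(Function('v')(K, 54), Mul(-1, Add(2143, Mul(-1, 2172)))) = Add(Add(-16, -60), Mul(-1, Add(2143, Mul(-1, 2172)))) = Add(-76, Mul(-1, Add(2143, -2172))) = Add(-76, Mul(-1, -29)) = Add(-76, 29) = -47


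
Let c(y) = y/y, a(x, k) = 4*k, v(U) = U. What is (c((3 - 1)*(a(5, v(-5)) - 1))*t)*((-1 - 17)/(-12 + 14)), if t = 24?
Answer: -216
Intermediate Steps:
c(y) = 1
(c((3 - 1)*(a(5, v(-5)) - 1))*t)*((-1 - 17)/(-12 + 14)) = (1*24)*((-1 - 17)/(-12 + 14)) = 24*(-18/2) = 24*(-18*½) = 24*(-9) = -216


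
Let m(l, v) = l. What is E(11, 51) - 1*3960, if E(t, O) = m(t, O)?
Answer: -3949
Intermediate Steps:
E(t, O) = t
E(11, 51) - 1*3960 = 11 - 1*3960 = 11 - 3960 = -3949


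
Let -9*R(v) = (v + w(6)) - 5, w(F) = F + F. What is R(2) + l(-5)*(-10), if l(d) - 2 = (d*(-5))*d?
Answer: 1229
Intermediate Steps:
w(F) = 2*F
R(v) = -7/9 - v/9 (R(v) = -((v + 2*6) - 5)/9 = -((v + 12) - 5)/9 = -((12 + v) - 5)/9 = -(7 + v)/9 = -7/9 - v/9)
l(d) = 2 - 5*d² (l(d) = 2 + (d*(-5))*d = 2 + (-5*d)*d = 2 - 5*d²)
R(2) + l(-5)*(-10) = (-7/9 - ⅑*2) + (2 - 5*(-5)²)*(-10) = (-7/9 - 2/9) + (2 - 5*25)*(-10) = -1 + (2 - 125)*(-10) = -1 - 123*(-10) = -1 + 1230 = 1229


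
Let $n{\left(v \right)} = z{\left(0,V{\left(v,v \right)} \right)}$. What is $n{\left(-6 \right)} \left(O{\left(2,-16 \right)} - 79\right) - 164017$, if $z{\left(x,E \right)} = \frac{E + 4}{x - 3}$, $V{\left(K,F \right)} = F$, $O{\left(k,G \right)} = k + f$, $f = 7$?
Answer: $- \frac{492191}{3} \approx -1.6406 \cdot 10^{5}$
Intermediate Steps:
$O{\left(k,G \right)} = 7 + k$ ($O{\left(k,G \right)} = k + 7 = 7 + k$)
$z{\left(x,E \right)} = \frac{4 + E}{-3 + x}$
$n{\left(v \right)} = - \frac{4}{3} - \frac{v}{3}$ ($n{\left(v \right)} = \frac{4 + v}{-3 + 0} = \frac{4 + v}{-3} = - \frac{4 + v}{3} = - \frac{4}{3} - \frac{v}{3}$)
$n{\left(-6 \right)} \left(O{\left(2,-16 \right)} - 79\right) - 164017 = \left(- \frac{4}{3} - -2\right) \left(\left(7 + 2\right) - 79\right) - 164017 = \left(- \frac{4}{3} + 2\right) \left(9 - 79\right) - 164017 = \frac{2}{3} \left(-70\right) - 164017 = - \frac{140}{3} - 164017 = - \frac{492191}{3}$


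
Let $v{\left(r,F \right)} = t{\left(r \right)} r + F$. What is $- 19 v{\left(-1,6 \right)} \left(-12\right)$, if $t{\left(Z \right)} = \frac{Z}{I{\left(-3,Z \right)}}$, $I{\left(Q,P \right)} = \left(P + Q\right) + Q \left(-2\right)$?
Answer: $1482$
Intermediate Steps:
$I{\left(Q,P \right)} = P - Q$ ($I{\left(Q,P \right)} = \left(P + Q\right) - 2 Q = P - Q$)
$t{\left(Z \right)} = \frac{Z}{3 + Z}$ ($t{\left(Z \right)} = \frac{Z}{Z - -3} = \frac{Z}{Z + 3} = \frac{Z}{3 + Z}$)
$v{\left(r,F \right)} = F + \frac{r^{2}}{3 + r}$ ($v{\left(r,F \right)} = \frac{r}{3 + r} r + F = \frac{r^{2}}{3 + r} + F = F + \frac{r^{2}}{3 + r}$)
$- 19 v{\left(-1,6 \right)} \left(-12\right) = - 19 \frac{\left(-1\right)^{2} + 6 \left(3 - 1\right)}{3 - 1} \left(-12\right) = - 19 \frac{1 + 6 \cdot 2}{2} \left(-12\right) = - 19 \frac{1 + 12}{2} \left(-12\right) = - 19 \cdot \frac{1}{2} \cdot 13 \left(-12\right) = \left(-19\right) \frac{13}{2} \left(-12\right) = \left(- \frac{247}{2}\right) \left(-12\right) = 1482$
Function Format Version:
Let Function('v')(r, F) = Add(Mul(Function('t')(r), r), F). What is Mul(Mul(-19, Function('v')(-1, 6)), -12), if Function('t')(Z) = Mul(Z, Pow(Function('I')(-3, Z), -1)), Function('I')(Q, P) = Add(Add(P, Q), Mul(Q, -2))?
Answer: 1482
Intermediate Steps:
Function('I')(Q, P) = Add(P, Mul(-1, Q)) (Function('I')(Q, P) = Add(Add(P, Q), Mul(-2, Q)) = Add(P, Mul(-1, Q)))
Function('t')(Z) = Mul(Z, Pow(Add(3, Z), -1)) (Function('t')(Z) = Mul(Z, Pow(Add(Z, Mul(-1, -3)), -1)) = Mul(Z, Pow(Add(Z, 3), -1)) = Mul(Z, Pow(Add(3, Z), -1)))
Function('v')(r, F) = Add(F, Mul(Pow(r, 2), Pow(Add(3, r), -1))) (Function('v')(r, F) = Add(Mul(Mul(r, Pow(Add(3, r), -1)), r), F) = Add(Mul(Pow(r, 2), Pow(Add(3, r), -1)), F) = Add(F, Mul(Pow(r, 2), Pow(Add(3, r), -1))))
Mul(Mul(-19, Function('v')(-1, 6)), -12) = Mul(Mul(-19, Mul(Pow(Add(3, -1), -1), Add(Pow(-1, 2), Mul(6, Add(3, -1))))), -12) = Mul(Mul(-19, Mul(Pow(2, -1), Add(1, Mul(6, 2)))), -12) = Mul(Mul(-19, Mul(Rational(1, 2), Add(1, 12))), -12) = Mul(Mul(-19, Mul(Rational(1, 2), 13)), -12) = Mul(Mul(-19, Rational(13, 2)), -12) = Mul(Rational(-247, 2), -12) = 1482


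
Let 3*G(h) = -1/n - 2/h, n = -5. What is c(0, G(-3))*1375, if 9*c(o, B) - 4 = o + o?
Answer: 5500/9 ≈ 611.11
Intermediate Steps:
G(h) = 1/15 - 2/(3*h) (G(h) = (-1/(-5) - 2/h)/3 = (-1*(-⅕) - 2/h)/3 = (⅕ - 2/h)/3 = 1/15 - 2/(3*h))
c(o, B) = 4/9 + 2*o/9 (c(o, B) = 4/9 + (o + o)/9 = 4/9 + (2*o)/9 = 4/9 + 2*o/9)
c(0, G(-3))*1375 = (4/9 + (2/9)*0)*1375 = (4/9 + 0)*1375 = (4/9)*1375 = 5500/9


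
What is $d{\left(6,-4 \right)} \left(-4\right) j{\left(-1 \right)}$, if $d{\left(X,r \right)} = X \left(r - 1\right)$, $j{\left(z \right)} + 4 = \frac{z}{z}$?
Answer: $-360$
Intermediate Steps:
$j{\left(z \right)} = -3$ ($j{\left(z \right)} = -4 + \frac{z}{z} = -4 + 1 = -3$)
$d{\left(X,r \right)} = X \left(-1 + r\right)$
$d{\left(6,-4 \right)} \left(-4\right) j{\left(-1 \right)} = 6 \left(-1 - 4\right) \left(-4\right) \left(-3\right) = 6 \left(-5\right) \left(-4\right) \left(-3\right) = \left(-30\right) \left(-4\right) \left(-3\right) = 120 \left(-3\right) = -360$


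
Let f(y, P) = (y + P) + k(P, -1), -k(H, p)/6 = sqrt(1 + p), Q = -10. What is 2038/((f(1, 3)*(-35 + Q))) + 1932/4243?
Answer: -4149737/381870 ≈ -10.867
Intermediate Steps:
k(H, p) = -6*sqrt(1 + p)
f(y, P) = P + y (f(y, P) = (y + P) - 6*sqrt(1 - 1) = (P + y) - 6*sqrt(0) = (P + y) - 6*0 = (P + y) + 0 = P + y)
2038/((f(1, 3)*(-35 + Q))) + 1932/4243 = 2038/(((3 + 1)*(-35 - 10))) + 1932/4243 = 2038/((4*(-45))) + 1932*(1/4243) = 2038/(-180) + 1932/4243 = 2038*(-1/180) + 1932/4243 = -1019/90 + 1932/4243 = -4149737/381870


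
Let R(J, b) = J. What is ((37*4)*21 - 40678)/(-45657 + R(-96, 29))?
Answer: 37570/45753 ≈ 0.82115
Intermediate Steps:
((37*4)*21 - 40678)/(-45657 + R(-96, 29)) = ((37*4)*21 - 40678)/(-45657 - 96) = (148*21 - 40678)/(-45753) = (3108 - 40678)*(-1/45753) = -37570*(-1/45753) = 37570/45753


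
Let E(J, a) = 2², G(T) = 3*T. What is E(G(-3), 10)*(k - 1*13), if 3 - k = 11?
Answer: -84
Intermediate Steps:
k = -8 (k = 3 - 1*11 = 3 - 11 = -8)
E(J, a) = 4
E(G(-3), 10)*(k - 1*13) = 4*(-8 - 1*13) = 4*(-8 - 13) = 4*(-21) = -84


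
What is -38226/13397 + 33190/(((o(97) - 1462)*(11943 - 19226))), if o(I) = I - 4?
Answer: -380684896072/133573810519 ≈ -2.8500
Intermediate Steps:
o(I) = -4 + I
-38226/13397 + 33190/(((o(97) - 1462)*(11943 - 19226))) = -38226/13397 + 33190/((((-4 + 97) - 1462)*(11943 - 19226))) = -38226*1/13397 + 33190/(((93 - 1462)*(-7283))) = -38226/13397 + 33190/((-1369*(-7283))) = -38226/13397 + 33190/9970427 = -380684896072/133573810519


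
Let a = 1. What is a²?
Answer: 1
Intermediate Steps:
a² = 1² = 1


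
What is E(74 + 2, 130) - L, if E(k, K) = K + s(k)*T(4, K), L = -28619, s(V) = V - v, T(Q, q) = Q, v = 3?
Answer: 29041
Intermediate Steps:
s(V) = -3 + V (s(V) = V - 1*3 = V - 3 = -3 + V)
E(k, K) = -12 + K + 4*k (E(k, K) = K + (-3 + k)*4 = K + (-12 + 4*k) = -12 + K + 4*k)
E(74 + 2, 130) - L = (-12 + 130 + 4*(74 + 2)) - 1*(-28619) = (-12 + 130 + 4*76) + 28619 = (-12 + 130 + 304) + 28619 = 422 + 28619 = 29041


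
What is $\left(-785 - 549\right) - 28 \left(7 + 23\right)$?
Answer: $-2174$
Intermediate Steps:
$\left(-785 - 549\right) - 28 \left(7 + 23\right) = -1334 - 840 = -2174$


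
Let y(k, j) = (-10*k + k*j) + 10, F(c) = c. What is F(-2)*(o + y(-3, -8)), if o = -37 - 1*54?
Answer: 54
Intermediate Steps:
o = -91 (o = -37 - 54 = -91)
y(k, j) = 10 - 10*k + j*k (y(k, j) = (-10*k + j*k) + 10 = 10 - 10*k + j*k)
F(-2)*(o + y(-3, -8)) = -2*(-91 + (10 - 10*(-3) - 8*(-3))) = -2*(-91 + (10 + 30 + 24)) = -2*(-91 + 64) = -2*(-27) = 54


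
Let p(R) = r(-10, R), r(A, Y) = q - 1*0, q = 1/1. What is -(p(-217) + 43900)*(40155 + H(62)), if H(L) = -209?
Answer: -1753669346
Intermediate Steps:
q = 1
r(A, Y) = 1 (r(A, Y) = 1 - 1*0 = 1 + 0 = 1)
p(R) = 1
-(p(-217) + 43900)*(40155 + H(62)) = -(1 + 43900)*(40155 - 209) = -43901*39946 = -1*1753669346 = -1753669346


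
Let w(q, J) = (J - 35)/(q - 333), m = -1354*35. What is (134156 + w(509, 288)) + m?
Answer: 1388279/16 ≈ 86768.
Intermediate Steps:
m = -47390
w(q, J) = (-35 + J)/(-333 + q)
(134156 + w(509, 288)) + m = (134156 + (-35 + 288)/(-333 + 509)) - 47390 = (134156 + 253/176) - 47390 = (134156 + (1/176)*253) - 47390 = (134156 + 23/16) - 47390 = 2146519/16 - 47390 = 1388279/16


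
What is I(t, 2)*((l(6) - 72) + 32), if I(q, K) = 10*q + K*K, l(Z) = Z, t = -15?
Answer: 4964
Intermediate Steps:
I(q, K) = K² + 10*q (I(q, K) = 10*q + K² = K² + 10*q)
I(t, 2)*((l(6) - 72) + 32) = (2² + 10*(-15))*((6 - 72) + 32) = (4 - 150)*(-66 + 32) = -146*(-34) = 4964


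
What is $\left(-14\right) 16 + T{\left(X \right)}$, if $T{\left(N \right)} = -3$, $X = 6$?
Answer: $-227$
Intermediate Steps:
$\left(-14\right) 16 + T{\left(X \right)} = \left(-14\right) 16 - 3 = -224 - 3 = -227$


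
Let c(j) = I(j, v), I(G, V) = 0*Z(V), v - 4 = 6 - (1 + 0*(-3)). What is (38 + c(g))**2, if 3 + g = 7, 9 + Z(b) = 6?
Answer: 1444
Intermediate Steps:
Z(b) = -3 (Z(b) = -9 + 6 = -3)
g = 4 (g = -3 + 7 = 4)
v = 9 (v = 4 + (6 - (1 + 0*(-3))) = 4 + (6 - (1 + 0)) = 4 + (6 - 1*1) = 4 + (6 - 1) = 4 + 5 = 9)
I(G, V) = 0 (I(G, V) = 0*(-3) = 0)
c(j) = 0
(38 + c(g))**2 = (38 + 0)**2 = 38**2 = 1444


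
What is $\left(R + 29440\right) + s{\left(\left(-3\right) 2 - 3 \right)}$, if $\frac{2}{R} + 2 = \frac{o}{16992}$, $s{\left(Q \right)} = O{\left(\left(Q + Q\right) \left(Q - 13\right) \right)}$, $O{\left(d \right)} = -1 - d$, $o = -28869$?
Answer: $\frac{608468565}{20951} \approx 29042.0$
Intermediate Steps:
$s{\left(Q \right)} = -1 - 2 Q \left(-13 + Q\right)$ ($s{\left(Q \right)} = -1 - \left(Q + Q\right) \left(Q - 13\right) = -1 - 2 Q \left(-13 + Q\right)$)
$R = - \frac{11328}{20951}$ ($R = \frac{2}{-2 - \frac{28869}{16992}} = \frac{2}{-2 - \frac{9623}{5664}} = \frac{2}{- \frac{20951}{5664}} = 2 \left(- \frac{5664}{20951}\right) = - \frac{11328}{20951} \approx -0.54069$)
$\left(R + 29440\right) + s{\left(\left(-3\right) 2 - 3 \right)} = \left(- \frac{11328}{20951} + 29440\right) - \left(1 + 2 \left(\left(-3\right) 2 - 3\right) \left(-13 - 9\right)\right) = \frac{616786112}{20951} - \left(1 + 2 \left(-6 - 3\right) \left(-13 - 9\right)\right) = \frac{616786112}{20951} - \left(1 - 18 \left(-13 - 9\right)\right) = \frac{616786112}{20951} - \left(1 - -396\right) = \frac{616786112}{20951} - 397 = \frac{608468565}{20951}$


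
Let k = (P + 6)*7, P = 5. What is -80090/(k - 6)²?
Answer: -80090/5041 ≈ -15.888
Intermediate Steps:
k = 77 (k = (5 + 6)*7 = 11*7 = 77)
-80090/(k - 6)² = -80090/(77 - 6)² = -80090/(71²) = -80090/5041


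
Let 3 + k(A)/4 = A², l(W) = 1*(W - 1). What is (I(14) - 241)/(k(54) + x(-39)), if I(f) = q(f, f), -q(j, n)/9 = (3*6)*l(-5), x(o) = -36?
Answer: 731/11616 ≈ 0.062930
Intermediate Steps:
l(W) = -1 + W (l(W) = 1*(-1 + W) = -1 + W)
k(A) = -12 + 4*A²
q(j, n) = 972 (q(j, n) = -9*3*6*(-1 - 5) = -162*(-6) = -9*(-108) = 972)
I(f) = 972
(I(14) - 241)/(k(54) + x(-39)) = (972 - 241)/((-12 + 4*54²) - 36) = 731/((-12 + 4*2916) - 36) = 731/((-12 + 11664) - 36) = 731/(11652 - 36) = 731/11616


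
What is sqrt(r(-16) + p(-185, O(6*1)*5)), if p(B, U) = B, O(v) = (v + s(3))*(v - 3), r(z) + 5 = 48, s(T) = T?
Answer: I*sqrt(142) ≈ 11.916*I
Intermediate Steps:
r(z) = 43 (r(z) = -5 + 48 = 43)
O(v) = (-3 + v)*(3 + v) (O(v) = (v + 3)*(v - 3) = (3 + v)*(-3 + v) = (-3 + v)*(3 + v))
sqrt(r(-16) + p(-185, O(6*1)*5)) = sqrt(43 - 185) = sqrt(-142) = I*sqrt(142)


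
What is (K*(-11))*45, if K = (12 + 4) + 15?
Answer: -15345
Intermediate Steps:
K = 31 (K = 16 + 15 = 31)
(K*(-11))*45 = (31*(-11))*45 = -341*45 = -15345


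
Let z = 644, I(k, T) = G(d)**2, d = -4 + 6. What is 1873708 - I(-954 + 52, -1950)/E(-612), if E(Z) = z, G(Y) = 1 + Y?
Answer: 1206667943/644 ≈ 1.8737e+6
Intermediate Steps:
d = 2
I(k, T) = 9 (I(k, T) = (1 + 2)**2 = 3**2 = 9)
E(Z) = 644
1873708 - I(-954 + 52, -1950)/E(-612) = 1873708 - 9/644 = 1206667943/644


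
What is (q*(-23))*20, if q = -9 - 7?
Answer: 7360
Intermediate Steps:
q = -16
(q*(-23))*20 = -16*(-23)*20 = 368*20 = 7360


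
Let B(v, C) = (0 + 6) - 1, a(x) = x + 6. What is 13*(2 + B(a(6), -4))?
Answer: 91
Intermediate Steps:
a(x) = 6 + x
B(v, C) = 5 (B(v, C) = 6 - 1 = 5)
13*(2 + B(a(6), -4)) = 13*(2 + 5) = 13*7 = 91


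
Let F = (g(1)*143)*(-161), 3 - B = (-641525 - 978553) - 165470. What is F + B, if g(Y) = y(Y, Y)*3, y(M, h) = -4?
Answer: 2061827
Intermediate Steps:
g(Y) = -12 (g(Y) = -4*3 = -12)
B = 1785551 (B = 3 - ((-641525 - 978553) - 165470) = 3 - (-1620078 - 165470) = 3 - 1*(-1785548) = 3 + 1785548 = 1785551)
F = 276276 (F = -12*143*(-161) = -1716*(-161) = 276276)
F + B = 276276 + 1785551 = 2061827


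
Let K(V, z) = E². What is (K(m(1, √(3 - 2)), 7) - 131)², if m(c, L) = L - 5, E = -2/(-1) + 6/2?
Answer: 11236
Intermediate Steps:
E = 5 (E = -2*(-1) + 6*(½) = 2 + 3 = 5)
m(c, L) = -5 + L
K(V, z) = 25 (K(V, z) = 5² = 25)
(K(m(1, √(3 - 2)), 7) - 131)² = (25 - 131)² = (-106)² = 11236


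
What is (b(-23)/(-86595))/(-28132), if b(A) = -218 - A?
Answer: -1/12492772 ≈ -8.0046e-8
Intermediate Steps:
(b(-23)/(-86595))/(-28132) = ((-218 - 1*(-23))/(-86595))/(-28132) = ((-218 + 23)*(-1/86595))*(-1/28132) = -195*(-1/86595)*(-1/28132) = (13/5773)*(-1/28132) = -1/12492772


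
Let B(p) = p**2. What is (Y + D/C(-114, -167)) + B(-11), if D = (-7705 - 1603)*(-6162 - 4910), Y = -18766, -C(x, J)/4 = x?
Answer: 11819507/57 ≈ 2.0736e+5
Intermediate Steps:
C(x, J) = -4*x
D = 103058176 (D = -9308*(-11072) = 103058176)
(Y + D/C(-114, -167)) + B(-11) = (-18766 + 103058176/((-4*(-114)))) + (-11)**2 = (-18766 + 103058176/456) + 121 = (-18766 + 103058176*(1/456)) + 121 = (-18766 + 12882272/57) + 121 = 11812610/57 + 121 = 11819507/57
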